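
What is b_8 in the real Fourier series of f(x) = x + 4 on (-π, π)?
b_8 = (1/π) ∫_{-π}^{π} f(x)·sin(8x) dx.
Evaluate the integral (use parity and integration by parts as needed): b_8 = -1/4.

Final answer: -1/4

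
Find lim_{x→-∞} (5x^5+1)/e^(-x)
This is an ∞/∞ indeterminate form as x → -∞.
Compare growth rates of the dominant terms (exponentials ≫ polynomials ≫ logarithms), or apply L'Hôpital's rule; the quotient → 0.
Limit = 0.

Final answer: 0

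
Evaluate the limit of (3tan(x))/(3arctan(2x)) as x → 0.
Both numerator and denominator → 0 as x → 0; this is a 0/0 indeterminate form.
Expand each to leading order near x = 0: numerator ~ 3·x, denominator ~ 6·x.
The limit of the ratio is 1/2.

Final answer: 1/2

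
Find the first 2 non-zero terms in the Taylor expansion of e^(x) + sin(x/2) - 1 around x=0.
x^2/2 + 3·x/2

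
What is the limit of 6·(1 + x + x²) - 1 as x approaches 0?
Direct substitution at x = 0 gives 5.

Final answer: 5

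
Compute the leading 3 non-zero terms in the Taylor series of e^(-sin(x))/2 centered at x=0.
x^2/4 - x/2 + 1/2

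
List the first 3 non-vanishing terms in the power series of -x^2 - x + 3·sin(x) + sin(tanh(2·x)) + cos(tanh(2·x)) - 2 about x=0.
-3·x^2 + 4·x - 1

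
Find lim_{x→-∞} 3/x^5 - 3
Evaluate the dominant behaviour as x → -∞; each term tends to a finite value or vanishes.
Limit = -3.

Final answer: -3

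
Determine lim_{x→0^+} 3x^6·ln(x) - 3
The product is a 0·∞ indeterminate form at x → 0⁺.
Rewrite the product as 3·ln(x) / x^(-6) and apply L'Hôpital, or use the standard hierarchy x^(-6) ≫ |ln x| as x → 0⁺.
The indeterminate product → 0, so the limit = -3.

Final answer: -3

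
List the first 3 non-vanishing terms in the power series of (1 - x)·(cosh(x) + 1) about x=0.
x^2/2 - 2·x + 2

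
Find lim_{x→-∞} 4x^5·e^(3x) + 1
The product is a 0·∞ indeterminate form at x → -∞.
Rewrite the product as 4x^5 / e^(-3x) (an ∞/∞ form) and apply L'Hôpital, or use the standard hierarchy e^(3|x|) ≫ |x^5| as x → -∞.
The indeterminate product → 0, so the limit = 1.

Final answer: 1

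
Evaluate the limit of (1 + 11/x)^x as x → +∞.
As x → +∞: this is the defining limit (1 + 11/x)^x → e^11.
Limit = e^(11).

Final answer: e^(11)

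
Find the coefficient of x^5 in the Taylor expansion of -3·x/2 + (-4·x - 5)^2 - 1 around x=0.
Expand to order 5: -3·x/2 + (-4·x - 5)^2 - 1 = 16·x^2 + 77·x/2 + 24 + O(x^6).
The coefficient of x^5 is 0.

Final answer: 0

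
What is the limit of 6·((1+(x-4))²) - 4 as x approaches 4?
Direct substitution at x = 4 gives 2.

Final answer: 2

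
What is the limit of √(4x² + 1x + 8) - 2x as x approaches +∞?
As x → +∞: multiply by the conjugate to get (1x+8)/(√(4x²+1x+8)+2x); the denominator ~ 4x, so the limit is 1/4.
Limit = 1/4.

Final answer: 1/4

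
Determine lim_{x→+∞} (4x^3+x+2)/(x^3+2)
This is an ∞/∞ indeterminate form as x → +∞.
Divide numerator and denominator by x^3 and let the lower-order terms vanish; the leading terms give 4/1 = 4.
Limit = 4.

Final answer: 4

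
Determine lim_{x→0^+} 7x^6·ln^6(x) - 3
The product is a 0·∞ indeterminate form at x → 0⁺.
Rewrite the product as 7·ln^6(x) / x^(-6) and apply L'Hôpital, or use the standard hierarchy x^(-6) ≫ |ln x|^6 as x → 0⁺.
The indeterminate product → 0, so the limit = -3.

Final answer: -3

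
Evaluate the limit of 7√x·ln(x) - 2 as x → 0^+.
The product is a 0·∞ indeterminate form at x → 0⁺.
Rewrite the product as 7·ln(x) / x^(-1/2) and apply L'Hôpital, or use the standard hierarchy x^(-1/2) ≫ |ln x| as x → 0⁺.
The indeterminate product → 0, so the limit = -2.

Final answer: -2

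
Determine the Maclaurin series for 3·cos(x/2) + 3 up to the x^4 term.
x^4/128 - 3·x^2/8 + 6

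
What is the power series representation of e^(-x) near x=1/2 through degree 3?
e^(-1/2) - e^(-1/2)·(x - 1/2) + e^(-1/2)·(x - 1/2)^2/2 - e^(-1/2)·(x - 1/2)^3/6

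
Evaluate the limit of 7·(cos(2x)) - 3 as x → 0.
Direct substitution at x = 0 gives 4.

Final answer: 4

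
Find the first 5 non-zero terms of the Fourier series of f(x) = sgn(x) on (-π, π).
4·sin(x)/π + 4·sin(3·x)/(3·π) + 4·sin(5·x)/(5·π) + 4·sin(7·x)/(7·π) + 4·sin(9·x)/(9·π)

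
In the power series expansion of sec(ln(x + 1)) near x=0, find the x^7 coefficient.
Expand to order 7: sec(ln(x + 1)) = -4·x^7/3 + 19·x^6/18 - 5·x^5/6 + 2·x^4/3 - x^3/2 + x^2/2 + 1 + O(x^8).
The coefficient of x^7 is -4/3.

Final answer: -4/3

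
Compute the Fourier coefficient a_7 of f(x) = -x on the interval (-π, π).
a_7 = (1/π) ∫_{-π}^{π} f(x)·cos(7x) dx.
Evaluate the integral (use parity and integration by parts as needed): a_7 = 0.

Final answer: 0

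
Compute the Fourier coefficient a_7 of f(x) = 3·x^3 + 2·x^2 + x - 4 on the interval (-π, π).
a_7 = (1/π) ∫_{-π}^{π} f(x)·cos(7x) dx.
Evaluate the integral (use parity and integration by parts as needed): a_7 = -8/49.

Final answer: -8/49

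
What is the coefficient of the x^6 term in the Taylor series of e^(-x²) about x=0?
Expand to order 6: e^(-x²) = -x^6/6 + x^4/2 - x^2 + 1 + O(x^7).
The coefficient of x^6 is -1/6.

Final answer: -1/6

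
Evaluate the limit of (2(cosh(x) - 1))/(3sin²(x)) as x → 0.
Both numerator and denominator → 0 as x → 0; this is a 0/0 indeterminate form.
Expand each to leading order near x = 0: numerator ~ x^2, denominator ~ 3·x^2.
The limit of the ratio is 1/3.

Final answer: 1/3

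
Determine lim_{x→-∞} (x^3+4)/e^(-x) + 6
The quotient is an ∞/∞ indeterminate form as x → -∞.
Compare growth rates of the dominant terms (exponentials ≫ polynomials ≫ logarithms), or apply L'Hôpital's rule; the quotient → 0.
Adding the constant: 0 + 6 = 6. Limit = 6.

Final answer: 6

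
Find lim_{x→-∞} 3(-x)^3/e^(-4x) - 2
The quotient is an ∞/∞ indeterminate form as x → -∞.
Compare growth rates of the dominant terms (exponentials ≫ polynomials ≫ logarithms), or apply L'Hôpital's rule; the quotient → 0.
Adding the constant: 0 - 2 = -2. Limit = -2.

Final answer: -2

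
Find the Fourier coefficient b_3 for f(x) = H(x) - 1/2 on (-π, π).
b_3 = (1/π) ∫_{-π}^{π} f(x)·sin(3x) dx.
Evaluate the integral (use parity and integration by parts as needed): b_3 = 2/(3·π).

Final answer: 2/(3·π)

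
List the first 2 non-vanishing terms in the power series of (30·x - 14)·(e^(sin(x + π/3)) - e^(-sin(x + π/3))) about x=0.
x·(-37·e^(-√(3)/2) + 23·e^(√(3)/2)) - 14·e^(√(3)/2) + 14·e^(-√(3)/2)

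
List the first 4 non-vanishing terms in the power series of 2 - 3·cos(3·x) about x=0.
243·x^6/80 - 81·x^4/8 + 27·x^2/2 - 1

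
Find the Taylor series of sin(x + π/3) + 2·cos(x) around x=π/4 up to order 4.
√(6)/4 + 5·√(2)/4 + (-3·√(2)/4 - √(6)/4)·(x - π/4) + (-5·√(2)/8 - √(6)/8)·(x - π/4)^2 + (√(6)/24 + √(2)/8)·(x - π/4)^3 + (√(6)/96 + 5·√(2)/96)·(x - π/4)^4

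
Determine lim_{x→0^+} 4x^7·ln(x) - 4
The product is a 0·∞ indeterminate form at x → 0⁺.
Rewrite the product as 4·ln(x) / x^(-7) and apply L'Hôpital, or use the standard hierarchy x^(-7) ≫ |ln x| as x → 0⁺.
The indeterminate product → 0, so the limit = -4.

Final answer: -4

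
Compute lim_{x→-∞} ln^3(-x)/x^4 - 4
The quotient is an ∞/∞ indeterminate form as x → -∞.
Compare growth rates of the dominant terms (exponentials ≫ polynomials ≫ logarithms), or apply L'Hôpital's rule; the quotient → 0.
Adding the constant: 0 - 4 = -4. Limit = -4.

Final answer: -4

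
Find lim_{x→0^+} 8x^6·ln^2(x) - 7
The product is a 0·∞ indeterminate form at x → 0⁺.
Rewrite the product as 8·ln^2(x) / x^(-6) and apply L'Hôpital, or use the standard hierarchy x^(-6) ≫ |ln x|^2 as x → 0⁺.
The indeterminate product → 0, so the limit = -7.

Final answer: -7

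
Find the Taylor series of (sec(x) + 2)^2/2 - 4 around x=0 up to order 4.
3·x^4/4 + 3·x^2/2 + 1/2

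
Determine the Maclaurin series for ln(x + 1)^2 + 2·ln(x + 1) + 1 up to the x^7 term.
-29·x^7/70 + 77·x^6/180 - 13·x^5/30 + 5·x^4/12 - x^3/3 + 2·x + 1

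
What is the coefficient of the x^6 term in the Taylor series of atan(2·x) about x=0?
Expand to order 6: atan(2·x) = 32·x^5/5 - 8·x^3/3 + 2·x + O(x^7).
The coefficient of x^6 is 0.

Final answer: 0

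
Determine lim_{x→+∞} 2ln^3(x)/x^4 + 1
The quotient is an ∞/∞ indeterminate form as x → +∞.
The polynomial denominator x^4 dominates the logarithmic numerator (any positive power of x ≫ ln^3(x) as x → ∞), so the quotient → 0.
Adding the constant: 0 + 1 = 1. Limit = 1.

Final answer: 1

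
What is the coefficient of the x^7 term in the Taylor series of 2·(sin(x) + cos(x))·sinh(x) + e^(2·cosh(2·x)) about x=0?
Expand to order 7: 2·(sin(x) + cos(x))·sinh(x) + e^(2·cosh(2·x)) = x^7/315 + x^6·(-1/45 + 728·e^(2)/45) - x^5/15 + 28·x^4·e^(2)/3 - 2·x^3/3 + x^2·(2 + 4·e^(2)) + 2·x + e^(2) + O(x^8).
The coefficient of x^7 is 1/315.

Final answer: 1/315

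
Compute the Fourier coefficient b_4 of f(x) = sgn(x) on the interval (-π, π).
b_4 = (1/π) ∫_{-π}^{π} f(x)·sin(4x) dx.
Evaluate the integral (use parity and integration by parts as needed): b_4 = 0.

Final answer: 0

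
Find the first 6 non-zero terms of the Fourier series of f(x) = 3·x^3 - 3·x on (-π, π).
(-42 + 6·π^2)·sin(x) + (15/2 - 3·π^2)·sin(2·x) + (-10/3 + 2·π^2)·sin(3·x) + (33/16 - 3·π^2/2)·sin(4·x) + (-186/125 + 6·π^2/5)·sin(5·x) + (7/6 - π^2)·sin(6·x)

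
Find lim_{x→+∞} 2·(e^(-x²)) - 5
Evaluate the dominant behaviour as x → +∞; each term tends to a finite value or vanishes.
Limit = -5.

Final answer: -5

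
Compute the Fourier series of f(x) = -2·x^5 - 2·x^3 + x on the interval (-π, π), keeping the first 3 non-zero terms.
(-454 - 4·π^4 + 76·π^2)·sin(x) + (-8·π^2 + 11 + 2·π^4)·sin(2·x) + (-4·π^4/3 - 34/81 + 44·π^2/27)·sin(3·x)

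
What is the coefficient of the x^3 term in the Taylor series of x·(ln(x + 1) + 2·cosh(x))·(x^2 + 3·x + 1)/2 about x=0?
Expand to order 3: x·(ln(x + 1) + 2·cosh(x))·(x^2 + 3·x + 1)/2 = 11·x^3/4 + 7·x^2/2 + x + O(x^4).
The coefficient of x^3 is 11/4.

Final answer: 11/4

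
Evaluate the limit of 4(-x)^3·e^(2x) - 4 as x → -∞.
The product is a 0·∞ indeterminate form at x → -∞.
Rewrite the product as 4(-x)^3 / e^(-2x) (an ∞/∞ form) and apply L'Hôpital, or use the standard hierarchy e^(2|x|) ≫ |(-x)^3| as x → -∞.
The indeterminate product → 0, so the limit = -4.

Final answer: -4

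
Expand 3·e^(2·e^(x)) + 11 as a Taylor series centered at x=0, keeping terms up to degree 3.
11·x^3·e^(2) + 9·x^2·e^(2) + 6·x·e^(2) + 11 + 3·e^(2)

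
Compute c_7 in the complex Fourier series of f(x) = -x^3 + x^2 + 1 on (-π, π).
Compute the real Fourier coefficients first: a_7 = -4/49, b_7 = 12/343 - 2·π^2/7.
Then c_7 = (a_7 − i·b_7)/2 = -2/49 - 6·i/343 + i·π^2/7.

Final answer: -2/49 - 6·i/343 + i·π^2/7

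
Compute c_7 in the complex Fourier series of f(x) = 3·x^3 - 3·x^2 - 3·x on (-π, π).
Compute the real Fourier coefficients first: a_7 = 12/49, b_7 = -330/343 + 6·π^2/7.
Then c_7 = (a_7 − i·b_7)/2 = 6/49 - 3·i·π^2/7 + 165·i/343.

Final answer: 6/49 - 3·i·π^2/7 + 165·i/343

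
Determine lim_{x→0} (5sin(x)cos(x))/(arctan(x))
Both numerator and denominator → 0 as x → 0; this is a 0/0 indeterminate form.
Expand each to leading order near x = 0: numerator ~ 5·x, denominator ~ x.
The limit of the ratio is 5.

Final answer: 5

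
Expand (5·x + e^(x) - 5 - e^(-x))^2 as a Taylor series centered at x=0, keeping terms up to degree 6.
31·x^6/90 - x^5/6 + 14·x^4/3 - 10·x^3/3 + 49·x^2 - 70·x + 25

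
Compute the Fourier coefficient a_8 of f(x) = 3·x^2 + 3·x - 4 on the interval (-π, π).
a_8 = (1/π) ∫_{-π}^{π} f(x)·cos(8x) dx.
Evaluate the integral (use parity and integration by parts as needed): a_8 = 3/16.

Final answer: 3/16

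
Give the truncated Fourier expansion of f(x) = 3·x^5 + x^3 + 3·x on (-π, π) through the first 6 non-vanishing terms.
(-118·π^2 + 6·π^4 + 714)·sin(x) + (-3·π^4 - 24 + 14·π^2)·sin(2·x) + (-34·π^2/9 + 122/27 + 2·π^4)·sin(3·x) + (-3·π^4/2 - 129/64 + 11·π^2/8)·sin(4·x) + (-14·π^2/25 + 834/625 + 6·π^4/5)·sin(5·x) + (-π^4 - 28/27 + 2·π^2/9)·sin(6·x)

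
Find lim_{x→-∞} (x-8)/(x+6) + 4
Evaluate the dominant behaviour as x → -∞; each term tends to a finite value or vanishes.
Limit = 5.

Final answer: 5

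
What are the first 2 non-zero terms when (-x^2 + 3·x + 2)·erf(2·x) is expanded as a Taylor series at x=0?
12·x^2/√(π) + 8·x/√(π)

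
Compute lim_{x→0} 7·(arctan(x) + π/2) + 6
Direct substitution at x = 0 gives 6 + 7·π/2.

Final answer: 6 + 7·π/2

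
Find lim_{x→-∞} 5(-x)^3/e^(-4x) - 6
The quotient is an ∞/∞ indeterminate form as x → -∞.
Compare growth rates of the dominant terms (exponentials ≫ polynomials ≫ logarithms), or apply L'Hôpital's rule; the quotient → 0.
Adding the constant: 0 - 6 = -6. Limit = -6.

Final answer: -6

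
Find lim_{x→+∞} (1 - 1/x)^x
As x → +∞: this is the defining limit (1 - 1/x)^x → e^(-1).
Limit = e^(-1).

Final answer: e^(-1)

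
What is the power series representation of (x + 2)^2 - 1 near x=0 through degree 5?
x^2 + 4·x + 3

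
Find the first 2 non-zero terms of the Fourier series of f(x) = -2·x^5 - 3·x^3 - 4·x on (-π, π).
(-452 - 4·π^4 + 74·π^2)·sin(x) + (-7·π^2 + 29/2 + 2·π^4)·sin(2·x)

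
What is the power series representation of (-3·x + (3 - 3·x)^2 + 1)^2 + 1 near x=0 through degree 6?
81·x^4 - 378·x^3 + 621·x^2 - 420·x + 101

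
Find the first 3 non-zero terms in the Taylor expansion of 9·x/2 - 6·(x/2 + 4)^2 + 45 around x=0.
-3·x^2/2 - 39·x/2 - 51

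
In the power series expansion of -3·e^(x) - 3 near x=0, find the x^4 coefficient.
Expand to order 4: -3·e^(x) - 3 = -x^4/8 - x^3/2 - 3·x^2/2 - 3·x - 6 + O(x^5).
The coefficient of x^4 is -1/8.

Final answer: -1/8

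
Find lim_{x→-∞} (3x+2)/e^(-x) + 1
The quotient is an ∞/∞ indeterminate form as x → -∞.
Compare growth rates of the dominant terms (exponentials ≫ polynomials ≫ logarithms), or apply L'Hôpital's rule; the quotient → 0.
Adding the constant: 0 + 1 = 1. Limit = 1.

Final answer: 1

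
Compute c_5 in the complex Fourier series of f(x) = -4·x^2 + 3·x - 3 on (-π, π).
Compute the real Fourier coefficients first: a_5 = 16/25, b_5 = 6/5.
Then c_5 = (a_5 − i·b_5)/2 = 8/25 - 3·i/5.

Final answer: 8/25 - 3·i/5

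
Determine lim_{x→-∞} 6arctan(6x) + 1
Evaluate the dominant behaviour as x → -∞; each term tends to a finite value or vanishes.
Limit = 1 - 3·π.

Final answer: 1 - 3·π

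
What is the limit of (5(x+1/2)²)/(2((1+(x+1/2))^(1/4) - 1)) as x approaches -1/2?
Both numerator and denominator → 0 as x → -1/2; this is a 0/0 indeterminate form.
Expand each to leading order near x = -1/2: numerator ~ 5·(x + 1/2)^2, denominator ~ (x + 1/2)/2.
The limit of the ratio is 0.

Final answer: 0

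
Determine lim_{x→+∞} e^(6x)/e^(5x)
This is an ∞/∞ indeterminate form as x → +∞.
Rewrite e^(6x)/e^(5x) = e^((6−5)x) = e^(x); the exponent coefficient is 1 > 0 so e^(x) → ∞.
Limit = ∞.

Final answer: ∞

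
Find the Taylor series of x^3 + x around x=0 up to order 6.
x^3 + x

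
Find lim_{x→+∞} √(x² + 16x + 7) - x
This is an ∞ − ∞ indeterminate form.
Multiply and divide by the conjugate √(x²+16x + 7) + x; the x² terms cancel, leaving (16x + 7)/(√(x²+16x + 7)+x) → 16/2 = 8.
Limit = 8.

Final answer: 8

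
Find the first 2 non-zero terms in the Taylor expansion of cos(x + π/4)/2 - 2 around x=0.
-√(2)·x/4 - 2 + √(2)/4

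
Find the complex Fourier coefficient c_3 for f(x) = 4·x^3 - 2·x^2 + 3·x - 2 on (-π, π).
Compute the real Fourier coefficients first: a_3 = 8/9, b_3 = 2/9 + 8·π^2/3.
Then c_3 = (a_3 − i·b_3)/2 = 4/9 - 4·i·π^2/3 - i/9.

Final answer: 4/9 - 4·i·π^2/3 - i/9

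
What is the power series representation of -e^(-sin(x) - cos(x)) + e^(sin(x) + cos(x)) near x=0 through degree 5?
x^5·(e^(-1)/60 + e/10) + x^4·(-5·e/24 - 5·e^(-1)/24) + x^3·(-e/2 + e^(-1)/2) - x^2·e^(-1) + x·(e^(-1) + e) - e^(-1) + e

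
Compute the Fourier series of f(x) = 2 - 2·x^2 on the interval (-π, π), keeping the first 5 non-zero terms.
8·cos(x) - 2·cos(2·x) + 8·cos(3·x)/9 - cos(4·x)/2 - 2·π^2/3 + 2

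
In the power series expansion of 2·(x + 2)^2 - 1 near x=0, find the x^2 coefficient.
Expand to order 2: 2·(x + 2)^2 - 1 = 2·x^2 + 8·x + 7 + O(x^3).
The coefficient of x^2 is 2.

Final answer: 2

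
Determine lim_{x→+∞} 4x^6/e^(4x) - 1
The quotient is an ∞/∞ indeterminate form as x → +∞.
The exponential denominator e^(4x) dominates the polynomial numerator (e^x ≫ x^6 as x → ∞), so the quotient → 0.
Adding the constant: 0 - 1 = -1. Limit = -1.

Final answer: -1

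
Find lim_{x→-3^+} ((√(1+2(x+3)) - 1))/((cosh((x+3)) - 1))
Both numerator and denominator → 0 as x → -3^+; this is a 0/0 indeterminate form.
Expand each to leading order near x = -3: numerator ~ (x + 3), denominator ~ (x + 3)^2/2.
The limit of the ratio is ∞.

Final answer: ∞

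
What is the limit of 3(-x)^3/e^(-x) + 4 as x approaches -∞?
The quotient is an ∞/∞ indeterminate form as x → -∞.
Compare growth rates of the dominant terms (exponentials ≫ polynomials ≫ logarithms), or apply L'Hôpital's rule; the quotient → 0.
Adding the constant: 0 + 4 = 4. Limit = 4.

Final answer: 4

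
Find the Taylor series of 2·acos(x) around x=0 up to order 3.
-x^3/3 - 2·x + π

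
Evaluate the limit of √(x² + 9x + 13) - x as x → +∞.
This is an ∞ − ∞ indeterminate form.
Multiply and divide by the conjugate √(x²+9x + 13) + x; the x² terms cancel, leaving (9x + 13)/(√(x²+9x + 13)+x) → 9/2.
Limit = 9/2.

Final answer: 9/2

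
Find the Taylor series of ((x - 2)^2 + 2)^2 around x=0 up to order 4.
x^4 - 8·x^3 + 28·x^2 - 48·x + 36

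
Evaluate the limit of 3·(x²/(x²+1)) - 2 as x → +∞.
Evaluate the dominant behaviour as x → +∞; each term tends to a finite value or vanishes.
Limit = 1.

Final answer: 1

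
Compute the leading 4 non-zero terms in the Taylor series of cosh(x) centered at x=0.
x^6/720 + x^4/24 + x^2/2 + 1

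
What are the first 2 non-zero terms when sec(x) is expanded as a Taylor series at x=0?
x^2/2 + 1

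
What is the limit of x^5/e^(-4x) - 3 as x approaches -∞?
The quotient is an ∞/∞ indeterminate form as x → -∞.
Compare growth rates of the dominant terms (exponentials ≫ polynomials ≫ logarithms), or apply L'Hôpital's rule; the quotient → 0.
Adding the constant: 0 - 3 = -3. Limit = -3.

Final answer: -3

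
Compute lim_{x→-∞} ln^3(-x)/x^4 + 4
The quotient is an ∞/∞ indeterminate form as x → -∞.
Compare growth rates of the dominant terms (exponentials ≫ polynomials ≫ logarithms), or apply L'Hôpital's rule; the quotient → 0.
Adding the constant: 0 + 4 = 4. Limit = 4.

Final answer: 4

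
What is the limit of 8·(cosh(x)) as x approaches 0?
Direct substitution at x = 0 gives 8.

Final answer: 8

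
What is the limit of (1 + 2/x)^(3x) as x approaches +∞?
As x → +∞: write (1 + 2/x)^(3x) = ((1 + 2/x)^x)^3 → (e^2)^3 = e^6.
Limit = e^(6).

Final answer: e^(6)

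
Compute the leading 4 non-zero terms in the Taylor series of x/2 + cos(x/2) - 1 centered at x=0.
-x^6/46080 + x^4/384 - x^2/8 + x/2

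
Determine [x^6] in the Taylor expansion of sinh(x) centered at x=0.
Expand to order 6: sinh(x) = x^5/120 + x^3/6 + x + O(x^7).
The coefficient of x^6 is 0.

Final answer: 0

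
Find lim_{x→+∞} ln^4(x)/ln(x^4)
This is an ∞/∞ indeterminate form as x → +∞.
Write ln(x^4) = 4·ln(x), reducing the quotient to ln^3(x)/4 → ∞.
Limit = ∞.

Final answer: ∞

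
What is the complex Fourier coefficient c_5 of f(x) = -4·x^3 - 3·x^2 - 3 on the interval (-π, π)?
Compute the real Fourier coefficients first: a_5 = 12/25, b_5 = 48/125 - 8·π^2/5.
Then c_5 = (a_5 − i·b_5)/2 = 6/25 - 24·i/125 + 4·i·π^2/5.

Final answer: 6/25 - 24·i/125 + 4·i·π^2/5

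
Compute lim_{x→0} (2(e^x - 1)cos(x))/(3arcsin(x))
Both numerator and denominator → 0 as x → 0; this is a 0/0 indeterminate form.
Expand each to leading order near x = 0: numerator ~ 2·x, denominator ~ 3·x.
The limit of the ratio is 2/3.

Final answer: 2/3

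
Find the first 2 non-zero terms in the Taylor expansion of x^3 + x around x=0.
x^3 + x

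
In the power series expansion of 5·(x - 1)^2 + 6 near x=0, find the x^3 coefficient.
Expand to order 3: 5·(x - 1)^2 + 6 = 5·x^2 - 10·x + 11 + O(x^4).
The coefficient of x^3 is 0.

Final answer: 0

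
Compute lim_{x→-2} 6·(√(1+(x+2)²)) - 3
Direct substitution at x = -2 gives 3.

Final answer: 3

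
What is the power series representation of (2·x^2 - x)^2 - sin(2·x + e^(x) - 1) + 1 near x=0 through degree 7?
-533·x^7/1008 - 443·x^6/360 - 109·x^5/120 + 149·x^4/24 + x^3/3 + x^2/2 - 3·x + 1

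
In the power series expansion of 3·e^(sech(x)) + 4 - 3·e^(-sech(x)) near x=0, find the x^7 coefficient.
Expand to order 7: 3·e^(sech(x)) + 4 - 3·e^(-sech(x)) = x^6·(-151·e/240 - e^(-1)/240) + x^4·(e^(-1)/4 + e) + x^2·(-3·e/2 - 3·e^(-1)/2) - 3·e^(-1) + 4 + 3·e + O(x^8).
The coefficient of x^7 is 0.

Final answer: 0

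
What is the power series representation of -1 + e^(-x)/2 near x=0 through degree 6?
x^6/1440 - x^5/240 + x^4/48 - x^3/12 + x^2/4 - x/2 - 1/2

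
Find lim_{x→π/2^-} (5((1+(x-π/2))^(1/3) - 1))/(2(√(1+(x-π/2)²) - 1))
Both numerator and denominator → 0 as x → π/2^-; this is a 0/0 indeterminate form.
Expand each to leading order near x = π/2: numerator ~ 5·(x - π/2)/3, denominator ~ (x - π/2)^2.
The limit of the ratio is -∞.

Final answer: -∞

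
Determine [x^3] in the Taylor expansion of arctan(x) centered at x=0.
Expand to order 3: arctan(x) = -x^3/3 + x + O(x^4).
The coefficient of x^3 is -1/3.

Final answer: -1/3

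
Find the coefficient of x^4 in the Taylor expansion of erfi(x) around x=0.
Expand to order 4: erfi(x) = 2·x^3/(3·√(π)) + 2·x/√(π) + O(x^5).
The coefficient of x^4 is 0.

Final answer: 0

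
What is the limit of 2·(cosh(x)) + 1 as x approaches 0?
Direct substitution at x = 0 gives 3.

Final answer: 3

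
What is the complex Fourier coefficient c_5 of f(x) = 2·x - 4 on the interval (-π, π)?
Compute the real Fourier coefficients first: a_5 = 0, b_5 = 4/5.
Then c_5 = (a_5 − i·b_5)/2 = -2·i/5.

Final answer: -2·i/5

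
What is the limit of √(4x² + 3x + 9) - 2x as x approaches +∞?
As x → +∞: multiply by the conjugate to get (3x+9)/(√(4x²+3x+9)+2x); the denominator ~ 4x, so the limit is 3/4.
Limit = 3/4.

Final answer: 3/4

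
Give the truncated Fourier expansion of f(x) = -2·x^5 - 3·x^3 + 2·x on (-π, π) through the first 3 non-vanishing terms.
(-440 - 4·π^4 + 74·π^2)·sin(x) + (-7·π^2 + 17/2 + 2·π^4)·sin(2·x) + (-4·π^4/3 + 56/81 + 26·π^2/27)·sin(3·x)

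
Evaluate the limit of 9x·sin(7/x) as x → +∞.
As x → +∞: let u = 7/x → 0⁺; then 9·x·sin(7/x) = 9·7·sin(u)/u → 9·7·1 = 63.
Limit = 63.

Final answer: 63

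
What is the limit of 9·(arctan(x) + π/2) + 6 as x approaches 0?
Direct substitution at x = 0 gives 6 + 9·π/2.

Final answer: 6 + 9·π/2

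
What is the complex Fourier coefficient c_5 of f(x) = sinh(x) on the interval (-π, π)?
Compute the real Fourier coefficients first: a_5 = 0, b_5 = 5·sinh(π)/(13·π).
Then c_5 = (a_5 − i·b_5)/2 = -5·i·sinh(π)/(26·π).

Final answer: -5·i·sinh(π)/(26·π)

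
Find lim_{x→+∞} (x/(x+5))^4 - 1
As x → +∞: x/(x+5) = 1/(1 + 5/x) → 1, and the 4th power of a limit-1 base also → 1; with the additive constant, 1 - 1 = 0.
Limit = 0.

Final answer: 0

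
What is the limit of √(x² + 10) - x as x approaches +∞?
This is an ∞ − ∞ indeterminate form.
Multiply and divide by the conjugate √(x²+10) + x; the x² terms cancel, leaving 10/(√(x²+10)+x) → 0.
Limit = 0.

Final answer: 0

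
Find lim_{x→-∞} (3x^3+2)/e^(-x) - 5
The quotient is an ∞/∞ indeterminate form as x → -∞.
Compare growth rates of the dominant terms (exponentials ≫ polynomials ≫ logarithms), or apply L'Hôpital's rule; the quotient → 0.
Adding the constant: 0 - 5 = -5. Limit = -5.

Final answer: -5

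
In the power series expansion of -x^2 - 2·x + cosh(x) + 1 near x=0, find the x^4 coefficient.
Expand to order 4: -x^2 - 2·x + cosh(x) + 1 = x^4/24 - x^2/2 - 2·x + 2 + O(x^5).
The coefficient of x^4 is 1/24.

Final answer: 1/24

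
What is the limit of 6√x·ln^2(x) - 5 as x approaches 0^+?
The product is a 0·∞ indeterminate form at x → 0⁺.
Rewrite the product as 6·ln^2(x) / x^(-1/2) and apply L'Hôpital, or use the standard hierarchy x^(-1/2) ≫ |ln x|^2 as x → 0⁺.
The indeterminate product → 0, so the limit = -5.

Final answer: -5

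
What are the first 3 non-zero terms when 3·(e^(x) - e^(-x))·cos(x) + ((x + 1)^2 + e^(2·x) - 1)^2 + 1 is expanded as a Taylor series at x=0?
22·x^2 + 14·x + 2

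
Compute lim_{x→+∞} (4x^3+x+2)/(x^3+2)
This is an ∞/∞ indeterminate form as x → +∞.
Divide numerator and denominator by x^3 and let the lower-order terms vanish; the leading terms give 4/1 = 4.
Limit = 4.

Final answer: 4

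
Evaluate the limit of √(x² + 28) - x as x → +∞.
This is an ∞ − ∞ indeterminate form.
Multiply and divide by the conjugate √(x²+28) + x; the x² terms cancel, leaving 28/(√(x²+28)+x) → 0.
Limit = 0.

Final answer: 0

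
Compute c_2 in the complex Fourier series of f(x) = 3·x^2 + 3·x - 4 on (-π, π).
Compute the real Fourier coefficients first: a_2 = 3, b_2 = -3.
Then c_2 = (a_2 − i·b_2)/2 = 3/2 + 3·i/2.

Final answer: 3/2 + 3·i/2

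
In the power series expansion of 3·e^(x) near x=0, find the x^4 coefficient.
Expand to order 4: 3·e^(x) = x^4/8 + x^3/2 + 3·x^2/2 + 3·x + 3 + O(x^5).
The coefficient of x^4 is 1/8.

Final answer: 1/8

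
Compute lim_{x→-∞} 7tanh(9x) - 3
Evaluate the dominant behaviour as x → -∞; each term tends to a finite value or vanishes.
Limit = -10.

Final answer: -10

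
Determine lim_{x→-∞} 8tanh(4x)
Evaluate the dominant behaviour as x → -∞; each term tends to a finite value or vanishes.
Limit = -8.

Final answer: -8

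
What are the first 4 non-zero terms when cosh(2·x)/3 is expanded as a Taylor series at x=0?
4·x^6/135 + 2·x^4/9 + 2·x^2/3 + 1/3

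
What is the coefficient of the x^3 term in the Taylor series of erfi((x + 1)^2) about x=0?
Expand to order 3: erfi((x + 1)^2) = 24·e·x^3/√(π) + 10·e·x^2/√(π) + 4·e·x/√(π) + erfi(1) + O(x^4).
The coefficient of x^3 is 24·e/√(π).

Final answer: 24·e/√(π)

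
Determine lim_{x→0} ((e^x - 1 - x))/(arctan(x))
Both numerator and denominator → 0 as x → 0; this is a 0/0 indeterminate form.
Expand each to leading order near x = 0: numerator ~ x^2/2, denominator ~ x.
The limit of the ratio is 0.

Final answer: 0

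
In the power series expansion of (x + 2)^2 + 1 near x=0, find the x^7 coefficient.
Expand to order 7: (x + 2)^2 + 1 = x^2 + 4·x + 5 + O(x^8).
The coefficient of x^7 is 0.

Final answer: 0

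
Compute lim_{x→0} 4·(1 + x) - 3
Direct substitution at x = 0 gives 1.

Final answer: 1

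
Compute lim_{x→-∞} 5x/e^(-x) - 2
The quotient is an ∞/∞ indeterminate form as x → -∞.
Compare growth rates of the dominant terms (exponentials ≫ polynomials ≫ logarithms), or apply L'Hôpital's rule; the quotient → 0.
Adding the constant: 0 - 2 = -2. Limit = -2.

Final answer: -2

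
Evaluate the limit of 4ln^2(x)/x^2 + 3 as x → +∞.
The quotient is an ∞/∞ indeterminate form as x → +∞.
The polynomial denominator x^2 dominates the logarithmic numerator (any positive power of x ≫ ln^2(x) as x → ∞), so the quotient → 0.
Adding the constant: 0 + 3 = 3. Limit = 3.

Final answer: 3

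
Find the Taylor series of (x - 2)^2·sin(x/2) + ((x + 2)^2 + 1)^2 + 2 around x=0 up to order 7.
41·x^7/161280 - x^6/960 - 19·x^5/960 + 13·x^4/12 + 101·x^3/12 + 24·x^2 + 42·x + 27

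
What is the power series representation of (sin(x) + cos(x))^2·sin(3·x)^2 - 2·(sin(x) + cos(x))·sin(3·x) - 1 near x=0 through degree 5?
-374·x^5/5 - 17·x^4 + 30·x^3 + 3·x^2 - 6·x - 1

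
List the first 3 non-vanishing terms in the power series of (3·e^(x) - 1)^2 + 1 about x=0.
15·x^2 + 12·x + 5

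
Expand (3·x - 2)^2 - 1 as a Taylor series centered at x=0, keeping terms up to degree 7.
9·x^2 - 12·x + 3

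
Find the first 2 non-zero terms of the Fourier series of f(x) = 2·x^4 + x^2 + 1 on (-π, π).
(92 - 16·π^2)·cos(x) + 1 + π^2/3 + 2·π^4/5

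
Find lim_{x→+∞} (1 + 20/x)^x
As x → +∞: this is the defining limit (1 + 20/x)^x → e^20.
Limit = e^(20).

Final answer: e^(20)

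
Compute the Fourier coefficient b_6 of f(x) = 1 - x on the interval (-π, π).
b_6 = (1/π) ∫_{-π}^{π} f(x)·sin(6x) dx.
Evaluate the integral (use parity and integration by parts as needed): b_6 = 1/3.

Final answer: 1/3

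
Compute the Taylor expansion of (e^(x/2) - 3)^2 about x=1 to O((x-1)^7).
-6·e^(1/2) + e + 9 + (e - 3·e^(1/2))·(x - 1) + (-81·e^(3/2) - 81·e^(1/2) - 2·e^(5/2) + 21·e^(2) + 135·e)·(x - 1)^2/(-108·e^(1/2) - 4·e^(3/2) + 36·e + 108) + (-135·e^(3/2) - 81·e^(1/2) - 4·e^(5/2) + 39·e^(2) + 189·e)·(x - 1)^3/(-648·e^(1/2) - 24·e^(3/2) + 216·e + 648) + (-243·e^(3/2) - 81·e^(1/2) - 8·e^(5/2) + 75·e^(2) + 297·e)·(x - 1)^4/(-5184·e^(1/2) - 192·e^(3/2) + 1728·e + 5184) + (-459·e^(3/2) - 16·e^(5/2) - 81·e^(1/2) + 147·e^(2) + 513·e)·(x - 1)^5/(-51840·e^(1/2) - 1920·e^(3/2) + 17280·e + 51840) + (-891·e^(3/2) - 32·e^(5/2) - 81·e^(1/2) + 291·e^(2) + 945·e)·(x - 1)^6/(-622080·e^(1/2) - 23040·e^(3/2) + 207360·e + 622080)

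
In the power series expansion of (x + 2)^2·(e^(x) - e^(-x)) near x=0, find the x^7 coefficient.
Expand to order 7: (x + 2)^2·(e^(x) - e^(-x)) = 23·x^7/1260 + x^6/15 + 2·x^5/5 + 4·x^4/3 + 10·x^3/3 + 8·x^2 + 8·x + O(x^8).
The coefficient of x^7 is 23/1260.

Final answer: 23/1260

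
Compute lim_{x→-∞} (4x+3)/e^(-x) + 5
The quotient is an ∞/∞ indeterminate form as x → -∞.
Compare growth rates of the dominant terms (exponentials ≫ polynomials ≫ logarithms), or apply L'Hôpital's rule; the quotient → 0.
Adding the constant: 0 + 5 = 5. Limit = 5.

Final answer: 5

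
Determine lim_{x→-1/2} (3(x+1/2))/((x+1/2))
Both numerator and denominator → 0 as x → -1/2; this is a 0/0 indeterminate form.
Expand each to leading order near x = -1/2: numerator ~ 3·(x + 1/2), denominator ~ (x + 1/2).
The limit of the ratio is 3.

Final answer: 3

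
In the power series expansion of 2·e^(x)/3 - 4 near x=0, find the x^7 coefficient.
Expand to order 7: 2·e^(x)/3 - 4 = x^7/7560 + x^6/1080 + x^5/180 + x^4/36 + x^3/9 + x^2/3 + 2·x/3 - 10/3 + O(x^8).
The coefficient of x^7 is 1/7560.

Final answer: 1/7560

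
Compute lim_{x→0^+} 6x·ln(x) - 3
The product is a 0·∞ indeterminate form at x → 0⁺.
Rewrite the product as 6·ln(x) / x^(-1) and apply L'Hôpital, or use the standard hierarchy x^(-1) ≫ |ln x| as x → 0⁺.
The indeterminate product → 0, so the limit = -3.

Final answer: -3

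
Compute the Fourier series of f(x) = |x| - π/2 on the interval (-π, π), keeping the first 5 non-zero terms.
-4·cos(x)/π - 4·cos(3·x)/(9·π) - 4·cos(5·x)/(25·π) - 4·cos(7·x)/(49·π) - 4·cos(9·x)/(81·π)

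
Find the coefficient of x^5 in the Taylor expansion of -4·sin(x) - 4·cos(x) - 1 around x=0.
Expand to order 5: -4·sin(x) - 4·cos(x) - 1 = -x^5/30 - x^4/6 + 2·x^3/3 + 2·x^2 - 4·x - 5 + O(x^6).
The coefficient of x^5 is -1/30.

Final answer: -1/30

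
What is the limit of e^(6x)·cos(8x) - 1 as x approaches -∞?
Evaluate the dominant behaviour as x → -∞; each term tends to a finite value or vanishes.
Limit = -1.

Final answer: -1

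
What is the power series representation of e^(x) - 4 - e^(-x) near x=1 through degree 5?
(-4·e - 1 + e^(2))·e^(-1) + (1 + e^(2))·e^(-1)·(x - 1) + (-1 + e^(2))·e^(-1)·(x - 1)^2/2 + (1 + e^(2))·e^(-1)·(x - 1)^3/6 + (-1 + e^(2))·e^(-1)·(x - 1)^4/24 + (1 + e^(2))·e^(-1)·(x - 1)^5/120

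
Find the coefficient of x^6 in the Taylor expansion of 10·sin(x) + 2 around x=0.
Expand to order 6: 10·sin(x) + 2 = x^5/12 - 5·x^3/3 + 10·x + 2 + O(x^7).
The coefficient of x^6 is 0.

Final answer: 0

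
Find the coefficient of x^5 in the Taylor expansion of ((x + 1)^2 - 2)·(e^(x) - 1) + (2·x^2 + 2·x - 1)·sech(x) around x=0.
Expand to order 5: ((x + 1)^2 - 2)·(e^(x) - 1) + (2·x^2 + 2·x - 1)·sech(x) = 79·x^5/120 - 5·x^4/12 + 5·x^3/6 + 4·x^2 + x - 1 + O(x^6).
The coefficient of x^5 is 79/120.

Final answer: 79/120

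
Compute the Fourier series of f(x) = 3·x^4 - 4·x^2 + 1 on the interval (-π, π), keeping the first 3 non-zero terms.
(160 - 24·π^2)·cos(x) + (-13 + 6·π^2)·cos(2·x) - 4·π^2/3 + 1 + 3·π^4/5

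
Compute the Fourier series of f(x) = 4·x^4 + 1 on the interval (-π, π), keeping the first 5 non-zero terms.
(192 - 32·π^2)·cos(x) + (-12 + 8·π^2)·cos(2·x) + (64/27 - 32·π^2/9)·cos(3·x) + (-3/4 + 2·π^2)·cos(4·x) + 1 + 4·π^4/5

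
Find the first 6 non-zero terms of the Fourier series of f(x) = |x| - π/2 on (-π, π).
-4·cos(x)/π - 4·cos(3·x)/(9·π) - 4·cos(5·x)/(25·π) - 4·cos(7·x)/(49·π) - 4·cos(9·x)/(81·π) - 4·cos(11·x)/(121·π)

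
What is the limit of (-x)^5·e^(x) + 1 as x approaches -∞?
The product is a 0·∞ indeterminate form at x → -∞.
Rewrite the product as (-x)^5 / e^(-x) (an ∞/∞ form) and apply L'Hôpital, or use the standard hierarchy e^(|x|) ≫ |(-x)^5| as x → -∞.
The indeterminate product → 0, so the limit = 1.

Final answer: 1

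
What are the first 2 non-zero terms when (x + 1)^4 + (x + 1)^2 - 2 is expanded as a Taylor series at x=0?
7·x^2 + 6·x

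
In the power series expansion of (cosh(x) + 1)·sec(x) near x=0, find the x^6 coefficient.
Expand to order 6: (cosh(x) + 1)·sec(x) = 71·x^6/240 + 17·x^4/24 + 3·x^2/2 + 2 + O(x^7).
The coefficient of x^6 is 71/240.

Final answer: 71/240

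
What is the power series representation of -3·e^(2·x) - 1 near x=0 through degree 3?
-4·x^3 - 6·x^2 - 6·x - 4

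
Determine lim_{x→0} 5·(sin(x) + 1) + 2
Direct substitution at x = 0 gives 7.

Final answer: 7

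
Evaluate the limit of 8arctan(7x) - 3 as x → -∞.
Evaluate the dominant behaviour as x → -∞; each term tends to a finite value or vanishes.
Limit = -4·π - 3.

Final answer: -4·π - 3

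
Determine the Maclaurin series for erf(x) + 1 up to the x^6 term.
x^5/(5·√(π)) - 2·x^3/(3·√(π)) + 2·x/√(π) + 1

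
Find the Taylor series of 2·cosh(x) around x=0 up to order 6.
x^6/360 + x^4/12 + x^2 + 2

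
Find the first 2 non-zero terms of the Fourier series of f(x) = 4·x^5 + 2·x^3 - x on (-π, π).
(-156·π^2 + 8·π^4 + 934)·sin(x) + (-4·π^4 - 26 + 18·π^2)·sin(2·x)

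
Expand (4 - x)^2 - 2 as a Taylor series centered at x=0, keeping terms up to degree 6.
x^2 - 8·x + 14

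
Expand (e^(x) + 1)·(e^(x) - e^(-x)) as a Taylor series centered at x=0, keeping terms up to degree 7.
13·x^7/504 + 4·x^6/45 + 17·x^5/60 + 2·x^4/3 + 5·x^3/3 + 2·x^2 + 4·x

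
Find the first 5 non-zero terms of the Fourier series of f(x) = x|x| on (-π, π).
(-8 + 2·π^2)·sin(x)/π - π·sin(2·x) + (-8 + 18·π^2)·sin(3·x)/(27·π) - π·sin(4·x)/2 + (-8 + 50·π^2)·sin(5·x)/(125·π)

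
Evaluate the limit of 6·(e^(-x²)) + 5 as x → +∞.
Evaluate the dominant behaviour as x → +∞; each term tends to a finite value or vanishes.
Limit = 5.

Final answer: 5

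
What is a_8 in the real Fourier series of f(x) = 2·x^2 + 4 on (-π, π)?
a_8 = (1/π) ∫_{-π}^{π} f(x)·cos(8x) dx.
Evaluate the integral (use parity and integration by parts as needed): a_8 = 1/8.

Final answer: 1/8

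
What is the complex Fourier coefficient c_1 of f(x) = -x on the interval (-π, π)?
Compute the real Fourier coefficients first: a_1 = 0, b_1 = -2.
Then c_1 = (a_1 − i·b_1)/2 = i.

Final answer: i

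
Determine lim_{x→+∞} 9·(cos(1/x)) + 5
Evaluate the dominant behaviour as x → +∞; each term tends to a finite value or vanishes.
Limit = 14.

Final answer: 14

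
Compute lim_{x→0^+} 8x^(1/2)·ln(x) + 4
The product is a 0·∞ indeterminate form at x → 0⁺.
Rewrite the product as 8·ln(x) / x^(-1/2) and apply L'Hôpital, or use the standard hierarchy x^(-1/2) ≫ |ln x| as x → 0⁺.
The indeterminate product → 0, so the limit = 4.

Final answer: 4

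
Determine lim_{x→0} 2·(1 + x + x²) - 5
Direct substitution at x = 0 gives -3.

Final answer: -3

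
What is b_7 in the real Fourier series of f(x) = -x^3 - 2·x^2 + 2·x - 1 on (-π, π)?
b_7 = (1/π) ∫_{-π}^{π} f(x)·sin(7x) dx.
Evaluate the integral (use parity and integration by parts as needed): b_7 = 208/343 - 2·π^2/7.

Final answer: 208/343 - 2·π^2/7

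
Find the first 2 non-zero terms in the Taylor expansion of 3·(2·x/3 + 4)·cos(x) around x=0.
2·x + 12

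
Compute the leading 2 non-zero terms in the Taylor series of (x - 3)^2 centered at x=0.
9 - 6·x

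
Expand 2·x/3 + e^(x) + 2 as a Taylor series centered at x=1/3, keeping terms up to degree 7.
e^(1/3) + 20/9 + (2/3 + e^(1/3))·(x - 1/3) + e^(1/3)·(x - 1/3)^2/2 + e^(1/3)·(x - 1/3)^3/6 + e^(1/3)·(x - 1/3)^4/24 + e^(1/3)·(x - 1/3)^5/120 + e^(1/3)·(x - 1/3)^6/720 + e^(1/3)·(x - 1/3)^7/5040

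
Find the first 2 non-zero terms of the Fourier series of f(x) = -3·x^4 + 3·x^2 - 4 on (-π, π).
(-156 + 24·π^2)·cos(x) - 3·π^4/5 - 4 + π^2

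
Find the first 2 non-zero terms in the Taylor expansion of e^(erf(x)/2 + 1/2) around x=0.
x·e^(1/2)/√(π) + e^(1/2)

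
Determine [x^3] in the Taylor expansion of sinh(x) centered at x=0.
Expand to order 3: sinh(x) = x^3/6 + x + O(x^4).
The coefficient of x^3 is 1/6.

Final answer: 1/6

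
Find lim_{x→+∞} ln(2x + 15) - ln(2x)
This is an ∞ − ∞ indeterminate form.
Combine the logarithms: ln(2x+15) − ln(2x) = ln((2x+15)/(2x)) = ln(1 + 15/(2x)) → ln(1) = 0.
Limit = 0.

Final answer: 0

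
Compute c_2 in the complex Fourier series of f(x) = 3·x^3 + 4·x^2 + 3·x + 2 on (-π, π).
Compute the real Fourier coefficients first: a_2 = 4, b_2 = 3/2 - 3·π^2.
Then c_2 = (a_2 − i·b_2)/2 = 2 - 3·i/4 + 3·i·π^2/2.

Final answer: 2 - 3·i/4 + 3·i·π^2/2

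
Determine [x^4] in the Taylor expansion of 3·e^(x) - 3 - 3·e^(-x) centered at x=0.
Expand to order 4: 3·e^(x) - 3 - 3·e^(-x) = x^3 + 6·x - 3 + O(x^5).
The coefficient of x^4 is 0.

Final answer: 0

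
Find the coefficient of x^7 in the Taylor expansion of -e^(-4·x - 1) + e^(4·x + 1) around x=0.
Expand to order 7: -e^(-4·x - 1) + e^(4·x + 1) = x^7·(1024·e^(-1)/315 + 1024·e/315) + x^6·(-256·e^(-1)/45 + 256·e/45) + x^5·(128·e^(-1)/15 + 128·e/15) + x^4·(-32·e^(-1)/3 + 32·e/3) + x^3·(32·e^(-1)/3 + 32·e/3) + x^2·(-8·e^(-1) + 8·e) + x·(4·e^(-1) + 4·e) - e^(-1) + e + O(x^8).
The coefficient of x^7 is 1024·e^(-1)/315 + 1024·e/315.

Final answer: 1024·e^(-1)/315 + 1024·e/315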